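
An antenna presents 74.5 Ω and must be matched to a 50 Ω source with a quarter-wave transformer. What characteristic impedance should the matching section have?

Z_qwt ≈ 61 Ω

Z_qwt = √(Z_0·R_L) = √(50 × 74.5) = √3725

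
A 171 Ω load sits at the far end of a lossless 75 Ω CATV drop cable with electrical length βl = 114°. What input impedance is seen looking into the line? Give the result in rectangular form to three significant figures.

Z_in ≈ 38 + j26 Ω

tan(βl) = tan(114°) = -2.25
Z_in = Z_0·(Z_L + jZ_0·tanβl)/(Z_0 + jZ_L·tanβl)
     = 75·(171 − j168)/(75 − j384)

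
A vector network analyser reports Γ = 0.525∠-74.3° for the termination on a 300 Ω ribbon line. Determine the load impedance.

Z_L ≈ 219 − j306 Ω

Z_L = Z_0·(1 + Γ)/(1 − Γ) = 300·(1.14 − j0.505)/(0.858 + j0.505)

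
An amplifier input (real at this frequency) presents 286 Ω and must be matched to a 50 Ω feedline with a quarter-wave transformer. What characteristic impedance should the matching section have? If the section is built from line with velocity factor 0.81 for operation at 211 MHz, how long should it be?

Z_qwt ≈ 120 Ω; length ≈ 28.8 cm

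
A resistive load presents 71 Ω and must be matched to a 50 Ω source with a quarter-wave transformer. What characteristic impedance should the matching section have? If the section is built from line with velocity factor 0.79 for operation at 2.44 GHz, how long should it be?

Z_qwt = √(Z_0·R_L) = √(50 × 71) = √3550
λ = 0.79·c/f = 0.0971 m, so l = λ/4 = 0.0243 m

Z_qwt ≈ 59.6 Ω; length ≈ 2.43 cm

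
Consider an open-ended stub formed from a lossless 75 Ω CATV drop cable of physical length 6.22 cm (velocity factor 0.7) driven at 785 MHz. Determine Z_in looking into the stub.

Z_in ≈ −j8.28 Ω

λ = v/f = 0.7·c / 785 MHz = 0.268 m
βl = 2π·l/λ = 2π × 0.233 = 83.7°
tan(βl) = 9.06
For an open-ended stub, Z_in = −jZ_0·cot(βl) = −jZ_0/tan(βl)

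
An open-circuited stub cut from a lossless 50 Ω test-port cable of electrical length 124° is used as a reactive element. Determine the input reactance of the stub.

X_in ≈ 33.7 Ω (inductive)

tan(βl) = -1.48
For an open-circuited stub, Z_in = −jZ_0·cot(βl) = −jZ_0/tan(βl)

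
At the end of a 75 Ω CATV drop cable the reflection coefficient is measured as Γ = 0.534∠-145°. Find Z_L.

Z_L = Z_0·(1 + Γ)/(1 − Γ) = 75·(0.563 − j0.306)/(1.44 + j0.306)

Z_L ≈ 24.8 − j21.3 Ω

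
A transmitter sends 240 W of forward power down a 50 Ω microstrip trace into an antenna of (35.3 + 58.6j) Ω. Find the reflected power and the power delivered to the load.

P_reflected ≈ 81.8 W; P_delivered ≈ 158 W

|Γ| = |(-14.7 + j58.6)/(85.3 + j58.6)| = 0.584
|Γ|² = 0.341
P_refl = |Γ|²·P_inc = 81.8 W, P_del = (1 − |Γ|²)·P_inc = 158 W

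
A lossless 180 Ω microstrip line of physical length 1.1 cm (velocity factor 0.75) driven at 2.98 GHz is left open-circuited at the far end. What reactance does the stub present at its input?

λ = v/f = 0.75·c / 2.98 GHz = 0.0755 m
βl = 2π·l/λ = 2π × 0.146 = 52.4°
tan(βl) = 1.3
For an open-circuited stub, Z_in = −jZ_0·cot(βl) = −jZ_0/tan(βl)

X_in ≈ -138 Ω (capacitive)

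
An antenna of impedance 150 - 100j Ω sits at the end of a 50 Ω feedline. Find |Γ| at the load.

Γ = (Z_L − Z_0)/(Z_L + Z_0) = (100 − j100)/(200 − j100)
|Γ| = 141/224

|Γ| ≈ 0.632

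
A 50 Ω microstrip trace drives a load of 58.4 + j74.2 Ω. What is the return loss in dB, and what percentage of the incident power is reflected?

RL ≈ 4.91 dB; 32.3% of incident power reflected

Γ = (8.4 + j74.2)/(108.4 + j74.2), |Γ| = 0.568
RL = −20·log₁₀(0.568) = 4.91 dB
P_refl/P_inc = |Γ|² = 0.323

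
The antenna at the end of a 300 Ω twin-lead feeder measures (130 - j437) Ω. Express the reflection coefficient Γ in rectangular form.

Γ ≈ 0.314 − j0.698

Γ = (Z_L − Z_0)/(Z_L + Z_0) = (-170 − j437)/(430 − j437)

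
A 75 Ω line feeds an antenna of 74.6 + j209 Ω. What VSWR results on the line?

VSWR ≈ 9.7

Γ = (Z_L − Z_0)/(Z_L + Z_0) = (-0.4 + j209)/(149.6 + j209)
|Γ| = 209/257 = 0.813
VSWR = (1 + |Γ|)/(1 − |Γ|) = 1.81/0.187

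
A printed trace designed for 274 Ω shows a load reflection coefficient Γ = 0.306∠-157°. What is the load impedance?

Z_L = Z_0·(1 + Γ)/(1 − Γ) = 274·(0.718 − j0.12)/(1.28 + j0.12)

Z_L ≈ 150 − j39.5 Ω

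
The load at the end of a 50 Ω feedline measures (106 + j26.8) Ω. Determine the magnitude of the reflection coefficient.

|Γ| ≈ 0.392

Γ = (Z_L − Z_0)/(Z_L + Z_0) = (56 + j26.8)/(156 + j26.8)
|Γ| = 62.1/158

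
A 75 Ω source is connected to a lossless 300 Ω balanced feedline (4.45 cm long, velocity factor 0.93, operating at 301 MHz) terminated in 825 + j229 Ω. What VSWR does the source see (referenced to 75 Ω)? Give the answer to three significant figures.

λ = v/f = 0.93·c / 301 MHz = 0.927 m
βl = 2π·l/λ = 2π × 0.048 = 17.3°
tan(βl) = 0.311
Z_in = Z_0·(Z_L + jZ_0·tanβl)/(Z_0 + jZ_L·tanβl) = 689 − j350 Ω
Γ_s = (Z_in − Z_s)/(Z_in + Z_s) = (614 − j350)/(764 − j350), |Γ_s| = 0.841
VSWR = (1 + |Γ_s|)/(1 − |Γ_s|)

VSWR ≈ 11.6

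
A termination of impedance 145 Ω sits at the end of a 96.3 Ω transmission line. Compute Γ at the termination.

Γ = 0.202

Γ = (Z_L − Z_0)/(Z_L + Z_0) = (145 − 96.3)/(145 + 96.3) = 48.7/241.3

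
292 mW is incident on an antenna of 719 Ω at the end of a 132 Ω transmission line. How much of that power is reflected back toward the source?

P_reflected ≈ 139 mW

Γ = (719 − 132)/(719 + 132) = 0.69
|Γ|² = 0.476
P_refl = |Γ|²·P_inc = 139 mW, P_del = (1 − |Γ|²)·P_inc = 153 mW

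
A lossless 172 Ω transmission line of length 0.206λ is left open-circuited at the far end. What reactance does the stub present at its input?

βl = 2π × 0.206 = 74.2°
tan(βl) = 3.52
For an open-circuited stub, Z_in = −jZ_0·cot(βl) = −jZ_0/tan(βl)

X_in ≈ -48.8 Ω (capacitive)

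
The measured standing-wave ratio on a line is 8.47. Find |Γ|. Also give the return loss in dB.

|Γ| ≈ 0.789; return loss ≈ 2.06 dB

|Γ| = (S − 1)/(S + 1) = (8.47 − 1)/(8.47 + 1) = 7.47/9.47
RL = −20·log₁₀|Γ| = −20·log₁₀(0.789)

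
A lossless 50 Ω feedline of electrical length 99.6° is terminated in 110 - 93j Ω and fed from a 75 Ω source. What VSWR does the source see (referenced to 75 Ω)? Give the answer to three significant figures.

tan(βl) = -5.91
Z_in = Z_0·(Z_L + jZ_0·tanβl)/(Z_0 + jZ_L·tanβl) = 14.7 + j19.8 Ω
Γ_s = (Z_in − Z_s)/(Z_in + Z_s) = (-60.3 + j19.8)/(89.7 + j19.8), |Γ_s| = 0.691
VSWR = (1 + |Γ_s|)/(1 − |Γ_s|)

VSWR ≈ 5.47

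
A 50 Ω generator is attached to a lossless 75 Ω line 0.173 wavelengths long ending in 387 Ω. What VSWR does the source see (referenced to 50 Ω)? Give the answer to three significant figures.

VSWR ≈ 4.4

βl = 2π × 0.173 = 62.3°
tan(βl) = 1.9
Z_in = Z_0·(Z_L + jZ_0·tanβl)/(Z_0 + jZ_L·tanβl) = 18.4 − j37.5 Ω
Γ_s = (Z_in − Z_s)/(Z_in + Z_s) = (-31.6 − j37.5)/(68.4 − j37.5), |Γ_s| = 0.63
VSWR = (1 + |Γ_s|)/(1 − |Γ_s|)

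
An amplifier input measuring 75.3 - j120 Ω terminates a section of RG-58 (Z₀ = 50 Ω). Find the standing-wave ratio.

VSWR ≈ 5.82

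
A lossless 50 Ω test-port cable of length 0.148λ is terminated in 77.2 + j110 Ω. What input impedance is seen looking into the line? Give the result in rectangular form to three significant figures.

Z_in ≈ 26.7 − j62.5 Ω

βl = 2π × 0.148 = 53.3°
tan(βl) = tan(53.3°) = 1.34
Z_in = Z_0·(Z_L + jZ_0·tanβl)/(Z_0 + jZ_L·tanβl)
     = 50·(77.2 + j177)/(-97.5 + j103)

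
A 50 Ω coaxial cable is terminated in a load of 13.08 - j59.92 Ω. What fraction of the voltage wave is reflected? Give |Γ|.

Γ = (Z_L − Z_0)/(Z_L + Z_0) = (-36.92 − j59.92)/(63.08 − j59.92)
|Γ| = 70.4/87

|Γ| ≈ 0.809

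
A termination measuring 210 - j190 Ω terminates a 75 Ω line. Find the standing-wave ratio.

VSWR ≈ 5.26

Γ = (Z_L − Z_0)/(Z_L + Z_0) = (135 − j190)/(285 − j190)
|Γ| = 233/343 = 0.68
VSWR = (1 + |Γ|)/(1 − |Γ|) = 1.68/0.32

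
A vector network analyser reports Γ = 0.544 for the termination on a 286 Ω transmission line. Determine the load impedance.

Z_L ≈ 968 Ω

Z_L = Z_0·(1 + Γ)/(1 − Γ) = 286·(1.54)/(0.456)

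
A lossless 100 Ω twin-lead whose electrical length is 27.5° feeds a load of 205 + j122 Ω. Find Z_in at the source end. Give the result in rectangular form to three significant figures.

Z_in ≈ 205 − j122 Ω

tan(βl) = tan(27.5°) = 0.521
Z_in = Z_0·(Z_L + jZ_0·tanβl)/(Z_0 + jZ_L·tanβl)
     = 100·(205 + j174)/(36.5 + j107)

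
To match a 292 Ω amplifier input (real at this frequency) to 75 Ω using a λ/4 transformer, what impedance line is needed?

Z_qwt = √(Z_0·R_L) = √(75 × 292) = √21900

Z_qwt ≈ 148 Ω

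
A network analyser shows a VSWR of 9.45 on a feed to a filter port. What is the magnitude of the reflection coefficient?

|Γ| = (S − 1)/(S + 1) = (9.45 − 1)/(9.45 + 1) = 8.45/10.4

|Γ| ≈ 0.809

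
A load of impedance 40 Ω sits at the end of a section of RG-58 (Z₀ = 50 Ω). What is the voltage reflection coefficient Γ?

Γ = -0.111

Γ = (Z_L − Z_0)/(Z_L + Z_0) = (40 − 50)/(40 + 50) = -10/90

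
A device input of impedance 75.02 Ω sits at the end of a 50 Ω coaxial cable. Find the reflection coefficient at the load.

Γ = 0.2

Γ = (Z_L − Z_0)/(Z_L + Z_0) = (75.02 − 50)/(75.02 + 50) = 25.02/125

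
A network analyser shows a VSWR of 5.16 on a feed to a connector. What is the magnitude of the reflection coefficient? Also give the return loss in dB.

|Γ| ≈ 0.675; return loss ≈ 3.41 dB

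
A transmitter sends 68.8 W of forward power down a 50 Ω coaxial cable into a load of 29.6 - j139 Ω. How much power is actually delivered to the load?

P_delivered ≈ 15.9 W

|Γ| = |(-20.4 − j139)/(79.6 − j139)| = 0.877
|Γ|² = 0.769
P_refl = |Γ|²·P_inc = 52.9 W, P_del = (1 − |Γ|²)·P_inc = 15.9 W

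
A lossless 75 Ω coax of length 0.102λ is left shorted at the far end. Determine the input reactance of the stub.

X_in ≈ 55.9 Ω (inductive)

βl = 2π × 0.102 = 36.7°
tan(βl) = 0.746
For a shorted stub, Z_in = jZ_0·tan(βl)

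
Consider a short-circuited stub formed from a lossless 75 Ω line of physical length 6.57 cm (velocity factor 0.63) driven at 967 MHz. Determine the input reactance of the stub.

λ = v/f = 0.63·c / 967 MHz = 0.195 m
βl = 2π·l/λ = 2π × 0.336 = 121°
tan(βl) = -1.66
For a short-circuited stub, Z_in = jZ_0·tan(βl)

X_in ≈ -125 Ω (capacitive)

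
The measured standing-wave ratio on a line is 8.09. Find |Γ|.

|Γ| ≈ 0.78

|Γ| = (S − 1)/(S + 1) = (8.09 − 1)/(8.09 + 1) = 7.09/9.09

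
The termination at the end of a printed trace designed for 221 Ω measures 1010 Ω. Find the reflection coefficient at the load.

Γ = (Z_L − Z_0)/(Z_L + Z_0) = (1010 − 221)/(1010 + 221) = 789/1231

Γ = 0.641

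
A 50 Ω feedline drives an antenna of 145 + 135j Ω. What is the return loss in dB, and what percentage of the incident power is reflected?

Γ = (95 + j135)/(195 + j135), |Γ| = 0.696
RL = −20·log₁₀(0.696) = 3.15 dB
P_refl/P_inc = |Γ|² = 0.484

RL ≈ 3.15 dB; 48.4% of incident power reflected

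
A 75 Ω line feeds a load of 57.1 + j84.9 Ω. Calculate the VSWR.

Γ = (Z_L − Z_0)/(Z_L + Z_0) = (-17.9 + j84.9)/(132.1 + j84.9)
|Γ| = 86.8/157 = 0.553
VSWR = (1 + |Γ|)/(1 − |Γ|) = 1.55/0.447

VSWR ≈ 3.47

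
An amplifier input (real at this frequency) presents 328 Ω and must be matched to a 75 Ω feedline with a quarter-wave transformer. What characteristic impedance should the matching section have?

Z_qwt = √(Z_0·R_L) = √(75 × 328) = √24600

Z_qwt ≈ 157 Ω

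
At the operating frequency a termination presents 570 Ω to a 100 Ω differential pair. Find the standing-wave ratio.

For a purely resistive load, VSWR = R_L/Z_0 or Z_0/R_L (whichever > 1) = 570/100

VSWR ≈ 5.7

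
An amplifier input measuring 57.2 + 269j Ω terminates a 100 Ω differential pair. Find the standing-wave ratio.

Γ = (Z_L − Z_0)/(Z_L + Z_0) = (-42.8 + j269)/(157.2 + j269)
|Γ| = 272/312 = 0.874
VSWR = (1 + |Γ|)/(1 − |Γ|) = 1.87/0.126

VSWR ≈ 14.9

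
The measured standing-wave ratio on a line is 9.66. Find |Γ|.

|Γ| ≈ 0.812

|Γ| = (S − 1)/(S + 1) = (9.66 − 1)/(9.66 + 1) = 8.66/10.7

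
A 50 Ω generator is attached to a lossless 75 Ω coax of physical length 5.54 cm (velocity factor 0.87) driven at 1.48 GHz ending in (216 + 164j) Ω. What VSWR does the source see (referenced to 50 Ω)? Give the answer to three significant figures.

VSWR ≈ 3.33

λ = v/f = 0.87·c / 1.48 GHz = 0.176 m
βl = 2π·l/λ = 2π × 0.314 = 113°
tan(βl) = -2.35
Z_in = Z_0·(Z_L + jZ_0·tanβl)/(Z_0 + jZ_L·tanβl) = 16.9 + j16.7 Ω
Γ_s = (Z_in − Z_s)/(Z_in + Z_s) = (-33.1 + j16.7)/(66.9 + j16.7), |Γ_s| = 0.538
VSWR = (1 + |Γ_s|)/(1 − |Γ_s|)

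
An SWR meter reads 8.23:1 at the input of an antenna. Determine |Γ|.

|Γ| = (S − 1)/(S + 1) = (8.23 − 1)/(8.23 + 1) = 7.23/9.23

|Γ| ≈ 0.783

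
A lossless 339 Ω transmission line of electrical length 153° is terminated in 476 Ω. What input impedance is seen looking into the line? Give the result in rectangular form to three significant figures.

tan(βl) = tan(153°) = -0.51
Z_in = Z_0·(Z_L + jZ_0·tanβl)/(Z_0 + jZ_L·tanβl)
     = 339·(476 − j173)/(339 − j243)

Z_in ≈ 397 + j111 Ω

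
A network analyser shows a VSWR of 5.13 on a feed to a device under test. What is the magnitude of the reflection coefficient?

|Γ| ≈ 0.674

|Γ| = (S − 1)/(S + 1) = (5.13 − 1)/(5.13 + 1) = 4.13/6.13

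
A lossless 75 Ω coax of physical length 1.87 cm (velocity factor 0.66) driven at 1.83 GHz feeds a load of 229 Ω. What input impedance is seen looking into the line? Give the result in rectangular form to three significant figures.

λ = v/f = 0.66·c / 1.83 GHz = 0.108 m
βl = 2π·l/λ = 2π × 0.173 = 62.2°
tan(βl) = tan(62.2°) = 1.9
Z_in = Z_0·(Z_L + jZ_0·tanβl)/(Z_0 + jZ_L·tanβl)
     = 75·(229 + j142)/(75 + j435)

Z_in ≈ 30.5 − j34.3 Ω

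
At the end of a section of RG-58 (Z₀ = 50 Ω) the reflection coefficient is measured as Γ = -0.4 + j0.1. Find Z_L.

Z_L = Z_0·(1 + Γ)/(1 − Γ) = 50·(0.6 + j0.1)/(1.4 − j0.1)

Z_L ≈ 21.1 + j5.08 Ω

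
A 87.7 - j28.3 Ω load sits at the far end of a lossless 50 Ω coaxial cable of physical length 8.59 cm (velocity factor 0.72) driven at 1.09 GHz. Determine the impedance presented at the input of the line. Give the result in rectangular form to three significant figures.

Z_in ≈ 90 + j26.1 Ω

λ = v/f = 0.72·c / 1.09 GHz = 0.198 m
βl = 2π·l/λ = 2π × 0.433 = 156°
tan(βl) = tan(156°) = -0.444
Z_in = Z_0·(Z_L + jZ_0·tanβl)/(Z_0 + jZ_L·tanβl)
     = 50·(87.7 − j50.5)/(37.4 − j39)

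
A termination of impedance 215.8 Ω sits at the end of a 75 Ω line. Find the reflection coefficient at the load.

Γ = 0.484

Γ = (Z_L − Z_0)/(Z_L + Z_0) = (215.8 − 75)/(215.8 + 75) = 140.8/290.8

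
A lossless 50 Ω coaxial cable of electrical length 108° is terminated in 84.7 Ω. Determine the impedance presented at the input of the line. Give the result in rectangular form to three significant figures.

Z_in ≈ 31.5 + j10.2 Ω

tan(βl) = tan(108°) = -3.08
Z_in = Z_0·(Z_L + jZ_0·tanβl)/(Z_0 + jZ_L·tanβl)
     = 50·(84.7 − j154)/(50 − j261)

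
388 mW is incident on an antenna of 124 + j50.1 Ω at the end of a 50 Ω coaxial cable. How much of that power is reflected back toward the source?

P_reflected ≈ 94.5 mW

|Γ| = |(74 + j50.1)/(174 + j50.1)| = 0.494
|Γ|² = 0.244
P_refl = |Γ|²·P_inc = 94.5 mW, P_del = (1 − |Γ|²)·P_inc = 293 mW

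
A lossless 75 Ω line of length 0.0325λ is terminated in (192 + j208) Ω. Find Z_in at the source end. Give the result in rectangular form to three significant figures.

Z_in ≈ 433 − j14.4 Ω

βl = 2π × 0.0325 = 11.7°
tan(βl) = tan(11.7°) = 0.207
Z_in = Z_0·(Z_L + jZ_0·tanβl)/(Z_0 + jZ_L·tanβl)
     = 75·(192 + j224)/(31.9 + j39.8)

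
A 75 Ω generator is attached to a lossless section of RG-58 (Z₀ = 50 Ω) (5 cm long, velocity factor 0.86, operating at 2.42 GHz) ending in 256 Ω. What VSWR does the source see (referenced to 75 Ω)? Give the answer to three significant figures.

VSWR ≈ 3.58

λ = v/f = 0.86·c / 2.42 GHz = 0.107 m
βl = 2π·l/λ = 2π × 0.469 = 169°
tan(βl) = -0.197
Z_in = Z_0·(Z_L + jZ_0·tanβl)/(Z_0 + jZ_L·tanβl) = 132 + j123 Ω
Γ_s = (Z_in − Z_s)/(Z_in + Z_s) = (56.6 + j123)/(207 + j123), |Γ_s| = 0.563
VSWR = (1 + |Γ_s|)/(1 − |Γ_s|)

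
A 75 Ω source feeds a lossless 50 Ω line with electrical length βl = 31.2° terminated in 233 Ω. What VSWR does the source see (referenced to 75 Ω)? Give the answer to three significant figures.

tan(βl) = 0.606
Z_in = Z_0·(Z_L + jZ_0·tanβl)/(Z_0 + jZ_L·tanβl) = 35.5 − j70 Ω
Γ_s = (Z_in − Z_s)/(Z_in + Z_s) = (-39.5 − j70)/(111 − j70), |Γ_s| = 0.614
VSWR = (1 + |Γ_s|)/(1 − |Γ_s|)

VSWR ≈ 4.18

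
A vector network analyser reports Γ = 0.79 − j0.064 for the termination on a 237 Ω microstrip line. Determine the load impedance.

Z_L = Z_0·(1 + Γ)/(1 − Γ) = 237·(1.79 − j0.064)/(0.21 + j0.064)

Z_L ≈ 1830 − j629 Ω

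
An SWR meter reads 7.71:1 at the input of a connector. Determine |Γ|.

|Γ| = (S − 1)/(S + 1) = (7.71 − 1)/(7.71 + 1) = 6.71/8.71

|Γ| ≈ 0.77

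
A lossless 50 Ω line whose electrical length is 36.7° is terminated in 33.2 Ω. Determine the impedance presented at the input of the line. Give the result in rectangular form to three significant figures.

Z_in ≈ 41.5 + j16.7 Ω

tan(βl) = tan(36.7°) = 0.745
Z_in = Z_0·(Z_L + jZ_0·tanβl)/(Z_0 + jZ_L·tanβl)
     = 50·(33.2 + j37.3)/(50 + j24.7)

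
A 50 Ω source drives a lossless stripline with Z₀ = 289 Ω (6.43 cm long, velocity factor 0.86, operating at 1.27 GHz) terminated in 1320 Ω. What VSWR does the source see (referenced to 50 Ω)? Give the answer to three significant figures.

λ = v/f = 0.86·c / 1.27 GHz = 0.203 m
βl = 2π·l/λ = 2π × 0.317 = 114°
tan(βl) = -2.25
Z_in = Z_0·(Z_L + jZ_0·tanβl)/(Z_0 + jZ_L·tanβl) = 75 + j121 Ω
Γ_s = (Z_in − Z_s)/(Z_in + Z_s) = (25 + j121)/(125 + j121), |Γ_s| = 0.71
VSWR = (1 + |Γ_s|)/(1 − |Γ_s|)

VSWR ≈ 5.9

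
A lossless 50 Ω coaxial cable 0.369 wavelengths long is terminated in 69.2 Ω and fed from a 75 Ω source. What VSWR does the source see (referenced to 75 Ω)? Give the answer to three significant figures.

βl = 2π × 0.369 = 133°
tan(βl) = -1.08
Z_in = Z_0·(Z_L + jZ_0·tanβl)/(Z_0 + jZ_L·tanβl) = 46.4 + j15.3 Ω
Γ_s = (Z_in − Z_s)/(Z_in + Z_s) = (-28.6 + j15.3)/(121 + j15.3), |Γ_s| = 0.265
VSWR = (1 + |Γ_s|)/(1 − |Γ_s|)

VSWR ≈ 1.72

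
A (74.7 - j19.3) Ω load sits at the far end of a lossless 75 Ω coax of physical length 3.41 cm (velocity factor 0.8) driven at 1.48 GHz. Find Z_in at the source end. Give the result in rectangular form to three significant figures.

Z_in ≈ 63.4 + j13.5 Ω

λ = v/f = 0.8·c / 1.48 GHz = 0.162 m
βl = 2π·l/λ = 2π × 0.21 = 75.7°
tan(βl) = tan(75.7°) = 3.92
Z_in = Z_0·(Z_L + jZ_0·tanβl)/(Z_0 + jZ_L·tanβl)
     = 75·(74.7 + j275)/(151 + j293)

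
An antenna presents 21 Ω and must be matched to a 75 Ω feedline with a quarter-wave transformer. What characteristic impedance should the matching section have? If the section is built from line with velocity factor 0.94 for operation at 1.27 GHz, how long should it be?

Z_qwt = √(Z_0·R_L) = √(75 × 21) = √1575
λ = 0.94·c/f = 0.222 m, so l = λ/4 = 0.0555 m

Z_qwt ≈ 39.7 Ω; length ≈ 5.55 cm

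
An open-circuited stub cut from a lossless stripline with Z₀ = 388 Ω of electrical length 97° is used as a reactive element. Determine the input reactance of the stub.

tan(βl) = -8.14
For an open-circuited stub, Z_in = −jZ_0·cot(βl) = −jZ_0/tan(βl)

X_in ≈ 47.6 Ω (inductive)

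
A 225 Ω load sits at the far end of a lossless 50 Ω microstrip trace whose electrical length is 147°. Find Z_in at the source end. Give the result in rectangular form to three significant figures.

tan(βl) = tan(147°) = -0.649
Z_in = Z_0·(Z_L + jZ_0·tanβl)/(Z_0 + jZ_L·tanβl)
     = 50·(225 − j32.5)/(50 − j146)

Z_in ≈ 33.5 + j65.5 Ω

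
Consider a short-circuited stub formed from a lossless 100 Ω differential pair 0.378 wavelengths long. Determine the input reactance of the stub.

X_in ≈ -96.3 Ω (capacitive)

βl = 2π × 0.378 = 136°
tan(βl) = -0.963
For a short-circuited stub, Z_in = jZ_0·tan(βl)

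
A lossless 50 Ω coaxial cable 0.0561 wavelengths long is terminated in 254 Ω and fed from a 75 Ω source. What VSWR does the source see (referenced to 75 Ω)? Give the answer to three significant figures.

βl = 2π × 0.0561 = 20.2°
tan(βl) = 0.368
Z_in = Z_0·(Z_L + jZ_0·tanβl)/(Z_0 + jZ_L·tanβl) = 64.2 − j102 Ω
Γ_s = (Z_in − Z_s)/(Z_in + Z_s) = (-10.8 − j102)/(139 − j102), |Γ_s| = 0.593
VSWR = (1 + |Γ_s|)/(1 − |Γ_s|)

VSWR ≈ 3.91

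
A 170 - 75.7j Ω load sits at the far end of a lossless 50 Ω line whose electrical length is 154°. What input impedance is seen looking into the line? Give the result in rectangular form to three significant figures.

tan(βl) = tan(154°) = -0.488
Z_in = Z_0·(Z_L + jZ_0·tanβl)/(Z_0 + jZ_L·tanβl)
     = 50·(170 − j100)/(13.1 − j82.9)

Z_in ≈ 74.7 + j90.7 Ω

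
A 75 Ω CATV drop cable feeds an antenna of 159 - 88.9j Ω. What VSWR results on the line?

Γ = (Z_L − Z_0)/(Z_L + Z_0) = (84 − j88.9)/(234 − j88.9)
|Γ| = 122/250 = 0.489
VSWR = (1 + |Γ|)/(1 − |Γ|) = 1.49/0.511

VSWR ≈ 2.91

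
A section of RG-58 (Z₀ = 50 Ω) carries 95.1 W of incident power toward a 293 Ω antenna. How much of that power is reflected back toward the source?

P_reflected ≈ 47.7 W

Γ = (293 − 50)/(293 + 50) = 0.708
|Γ|² = 0.502
P_refl = |Γ|²·P_inc = 47.7 W, P_del = (1 − |Γ|²)·P_inc = 47.4 W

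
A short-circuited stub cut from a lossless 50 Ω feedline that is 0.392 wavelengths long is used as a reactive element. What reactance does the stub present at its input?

βl = 2π × 0.392 = 141°
tan(βl) = -0.806
For a short-circuited stub, Z_in = jZ_0·tan(βl)

X_in ≈ -40.3 Ω (capacitive)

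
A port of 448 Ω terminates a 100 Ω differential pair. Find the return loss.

RL ≈ 3.94 dB

Γ = (448 − 100)/(448 + 100) = 0.635
RL = −20·log₁₀|Γ| = −20·log₁₀(0.635)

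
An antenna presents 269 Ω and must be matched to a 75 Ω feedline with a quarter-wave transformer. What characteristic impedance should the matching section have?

Z_qwt ≈ 142 Ω

Z_qwt = √(Z_0·R_L) = √(75 × 269) = √20180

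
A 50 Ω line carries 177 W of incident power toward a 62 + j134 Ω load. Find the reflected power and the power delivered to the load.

P_reflected ≈ 105 W; P_delivered ≈ 72 W

|Γ| = |(12 + j134)/(112 + j134)| = 0.77
|Γ|² = 0.593
P_refl = |Γ|²·P_inc = 105 W, P_del = (1 − |Γ|²)·P_inc = 72 W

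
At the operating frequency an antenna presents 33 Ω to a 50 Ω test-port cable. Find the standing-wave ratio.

VSWR ≈ 1.52

Γ = (33 − 50)/(33 + 50) = -0.205
VSWR = (1 + 0.205)/(1 − 0.205)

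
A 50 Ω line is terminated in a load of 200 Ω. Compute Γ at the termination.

Γ = 0.6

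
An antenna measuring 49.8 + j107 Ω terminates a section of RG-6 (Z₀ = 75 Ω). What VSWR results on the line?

VSWR ≈ 5.04

Γ = (Z_L − Z_0)/(Z_L + Z_0) = (-25.2 + j107)/(124.8 + j107)
|Γ| = 110/164 = 0.669
VSWR = (1 + |Γ|)/(1 − |Γ|) = 1.67/0.331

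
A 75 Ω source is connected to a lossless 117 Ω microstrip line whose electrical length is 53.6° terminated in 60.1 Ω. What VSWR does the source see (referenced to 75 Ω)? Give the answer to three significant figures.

tan(βl) = 1.36
Z_in = Z_0·(Z_L + jZ_0·tanβl)/(Z_0 + jZ_L·tanβl) = 115 + j78.6 Ω
Γ_s = (Z_in − Z_s)/(Z_in + Z_s) = (39.9 + j78.6)/(190 + j78.6), |Γ_s| = 0.429
VSWR = (1 + |Γ_s|)/(1 − |Γ_s|)

VSWR ≈ 2.5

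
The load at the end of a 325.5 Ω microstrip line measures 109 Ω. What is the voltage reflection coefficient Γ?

Γ = (Z_L − Z_0)/(Z_L + Z_0) = (109 − 325.5)/(109 + 325.5) = -216.5/434.5

Γ = -0.498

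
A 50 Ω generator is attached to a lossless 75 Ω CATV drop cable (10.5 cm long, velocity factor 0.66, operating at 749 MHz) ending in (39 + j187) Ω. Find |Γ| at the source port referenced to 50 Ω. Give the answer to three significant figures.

λ = v/f = 0.66·c / 749 MHz = 0.264 m
βl = 2π·l/λ = 2π × 0.397 = 143°
tan(βl) = -0.754
Z_in = Z_0·(Z_L + jZ_0·tanβl)/(Z_0 + jZ_L·tanβl) = 7.24 + j46.3 Ω
Γ_s = (Z_in − Z_s)/(Z_in + Z_s) = (-42.8 + j46.3)/(57.2 + j46.3), |Γ_s| = 0.856

|Γ| ≈ 0.856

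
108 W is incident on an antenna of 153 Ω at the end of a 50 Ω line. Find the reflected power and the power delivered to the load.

Γ = (153 − 50)/(153 + 50) = 0.507
|Γ|² = 0.257
P_refl = |Γ|²·P_inc = 27.8 W, P_del = (1 − |Γ|²)·P_inc = 80.2 W

P_reflected ≈ 27.8 W; P_delivered ≈ 80.2 W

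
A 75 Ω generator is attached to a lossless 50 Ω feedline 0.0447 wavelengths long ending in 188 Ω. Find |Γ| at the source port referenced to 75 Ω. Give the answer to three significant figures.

βl = 2π × 0.0447 = 16.1°
tan(βl) = 0.288
Z_in = Z_0·(Z_L + jZ_0·tanβl)/(Z_0 + jZ_L·tanβl) = 93.6 − j87.1 Ω
Γ_s = (Z_in − Z_s)/(Z_in + Z_s) = (18.6 − j87.1)/(169 − j87.1), |Γ_s| = 0.469

|Γ| ≈ 0.469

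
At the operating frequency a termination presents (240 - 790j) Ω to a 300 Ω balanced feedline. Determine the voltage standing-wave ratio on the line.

VSWR ≈ 10.6

Γ = (Z_L − Z_0)/(Z_L + Z_0) = (-60 − j790)/(540 − j790)
|Γ| = 792/957 = 0.828
VSWR = (1 + |Γ|)/(1 − |Γ|) = 1.83/0.172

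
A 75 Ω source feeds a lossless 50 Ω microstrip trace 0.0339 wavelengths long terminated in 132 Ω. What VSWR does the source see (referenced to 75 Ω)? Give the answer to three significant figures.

VSWR ≈ 1.88

βl = 2π × 0.0339 = 12.2°
tan(βl) = 0.216
Z_in = Z_0·(Z_L + jZ_0·tanβl)/(Z_0 + jZ_L·tanβl) = 104 − j48.7 Ω
Γ_s = (Z_in − Z_s)/(Z_in + Z_s) = (29.2 − j48.7)/(179 − j48.7), |Γ_s| = 0.306
VSWR = (1 + |Γ_s|)/(1 − |Γ_s|)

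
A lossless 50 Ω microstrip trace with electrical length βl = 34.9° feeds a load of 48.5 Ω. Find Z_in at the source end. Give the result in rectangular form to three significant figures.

tan(βl) = tan(34.9°) = 0.698
Z_in = Z_0·(Z_L + jZ_0·tanβl)/(Z_0 + jZ_L·tanβl)
     = 50·(48.5 + j34.9)/(50 + j33.8)

Z_in ≈ 49.5 + j1.41 Ω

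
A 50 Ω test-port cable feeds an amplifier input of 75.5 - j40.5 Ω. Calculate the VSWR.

Γ = (Z_L − Z_0)/(Z_L + Z_0) = (25.5 − j40.5)/(125.5 − j40.5)
|Γ| = 47.9/132 = 0.363
VSWR = (1 + |Γ|)/(1 − |Γ|) = 1.36/0.637

VSWR ≈ 2.14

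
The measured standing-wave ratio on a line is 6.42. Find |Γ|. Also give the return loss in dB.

|Γ| ≈ 0.73; return loss ≈ 2.73 dB

|Γ| = (S − 1)/(S + 1) = (6.42 − 1)/(6.42 + 1) = 5.42/7.42
RL = −20·log₁₀|Γ| = −20·log₁₀(0.73)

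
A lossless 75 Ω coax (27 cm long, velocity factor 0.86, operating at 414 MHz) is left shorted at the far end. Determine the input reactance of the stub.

λ = v/f = 0.86·c / 414 MHz = 0.623 m
βl = 2π·l/λ = 2π × 0.433 = 156°
tan(βl) = -0.446
For a shorted stub, Z_in = jZ_0·tan(βl)

X_in ≈ -33.4 Ω (capacitive)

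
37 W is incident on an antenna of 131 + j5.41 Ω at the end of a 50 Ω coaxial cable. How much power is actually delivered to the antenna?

|Γ| = |(81 + j5.41)/(181 + j5.41)| = 0.448
|Γ|² = 0.201
P_refl = |Γ|²·P_inc = 7.44 W, P_del = (1 − |Γ|²)·P_inc = 29.6 W

P_delivered ≈ 29.6 W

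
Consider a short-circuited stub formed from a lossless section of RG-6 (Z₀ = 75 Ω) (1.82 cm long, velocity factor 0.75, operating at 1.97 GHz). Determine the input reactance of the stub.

X_in ≈ 117 Ω (inductive)

λ = v/f = 0.75·c / 1.97 GHz = 0.114 m
βl = 2π·l/λ = 2π × 0.159 = 57.4°
tan(βl) = 1.56
For a short-circuited stub, Z_in = jZ_0·tan(βl)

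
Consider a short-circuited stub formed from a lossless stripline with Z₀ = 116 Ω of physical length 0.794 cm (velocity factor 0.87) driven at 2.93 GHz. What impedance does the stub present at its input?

λ = v/f = 0.87·c / 2.93 GHz = 0.0891 m
βl = 2π·l/λ = 2π × 0.0891 = 32.1°
tan(βl) = 0.627
For a short-circuited stub, Z_in = jZ_0·tan(βl)

Z_in ≈ +j72.7 Ω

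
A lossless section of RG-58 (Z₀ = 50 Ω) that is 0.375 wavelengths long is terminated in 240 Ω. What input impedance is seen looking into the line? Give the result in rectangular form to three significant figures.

Z_in ≈ 20 + j45.8 Ω

βl = 2π × 0.375 = 135°
tan(βl) = tan(135°) = -1
Z_in = Z_0·(Z_L + jZ_0·tanβl)/(Z_0 + jZ_L·tanβl)
     = 50·(240 − j50)/(50 − j240)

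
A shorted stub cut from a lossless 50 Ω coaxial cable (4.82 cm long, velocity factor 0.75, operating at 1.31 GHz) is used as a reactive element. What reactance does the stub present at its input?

λ = v/f = 0.75·c / 1.31 GHz = 0.172 m
βl = 2π·l/λ = 2π × 0.281 = 101°
tan(βl) = -5.13
For a shorted stub, Z_in = jZ_0·tan(βl)

X_in ≈ -257 Ω (capacitive)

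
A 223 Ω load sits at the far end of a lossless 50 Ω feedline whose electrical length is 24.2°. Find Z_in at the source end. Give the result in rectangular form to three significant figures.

Z_in ≈ 53.4 − j84.6 Ω

tan(βl) = tan(24.2°) = 0.449
Z_in = Z_0·(Z_L + jZ_0·tanβl)/(Z_0 + jZ_L·tanβl)
     = 50·(223 + j22.5)/(50 + j100)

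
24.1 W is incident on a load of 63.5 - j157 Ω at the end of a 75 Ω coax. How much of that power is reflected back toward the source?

|Γ| = |(-11.5 − j157)/(138.5 − j157)| = 0.752
|Γ|² = 0.565
P_refl = |Γ|²·P_inc = 13.6 W, P_del = (1 − |Γ|²)·P_inc = 10.5 W

P_reflected ≈ 13.6 W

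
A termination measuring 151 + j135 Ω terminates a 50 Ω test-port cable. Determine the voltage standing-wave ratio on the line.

Γ = (Z_L − Z_0)/(Z_L + Z_0) = (101 + j135)/(201 + j135)
|Γ| = 169/242 = 0.696
VSWR = (1 + |Γ|)/(1 − |Γ|) = 1.7/0.304

VSWR ≈ 5.59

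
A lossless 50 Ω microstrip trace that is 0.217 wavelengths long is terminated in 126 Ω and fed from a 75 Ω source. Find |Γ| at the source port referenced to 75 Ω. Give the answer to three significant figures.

βl = 2π × 0.217 = 78.1°
tan(βl) = 4.75
Z_in = Z_0·(Z_L + jZ_0·tanβl)/(Z_0 + jZ_L·tanβl) = 20.6 − j8.8 Ω
Γ_s = (Z_in − Z_s)/(Z_in + Z_s) = (-54.4 − j8.8)/(95.6 − j8.8), |Γ_s| = 0.574

|Γ| ≈ 0.574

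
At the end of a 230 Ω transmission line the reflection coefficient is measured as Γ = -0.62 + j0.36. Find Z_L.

Z_L = Z_0·(1 + Γ)/(1 − Γ) = 230·(0.38 + j0.36)/(1.62 − j0.36)

Z_L ≈ 40.6 + j60.1 Ω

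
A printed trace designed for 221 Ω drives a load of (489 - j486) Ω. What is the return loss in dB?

Γ = (268 − j486)/(710 − j486), |Γ| = 0.645
RL = −20·log₁₀|Γ| = −20·log₁₀(0.645)

RL ≈ 3.81 dB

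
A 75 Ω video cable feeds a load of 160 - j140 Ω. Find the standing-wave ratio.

VSWR ≈ 3.98

Γ = (Z_L − Z_0)/(Z_L + Z_0) = (85 − j140)/(235 − j140)
|Γ| = 164/274 = 0.599
VSWR = (1 + |Γ|)/(1 − |Γ|) = 1.6/0.401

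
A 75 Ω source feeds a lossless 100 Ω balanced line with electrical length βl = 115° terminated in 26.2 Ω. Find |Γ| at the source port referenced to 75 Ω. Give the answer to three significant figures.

tan(βl) = -2.14
Z_in = Z_0·(Z_L + jZ_0·tanβl)/(Z_0 + jZ_L·tanβl) = 111 − j152 Ω
Γ_s = (Z_in − Z_s)/(Z_in + Z_s) = (36.5 − j152)/(186 − j152), |Γ_s| = 0.649

|Γ| ≈ 0.649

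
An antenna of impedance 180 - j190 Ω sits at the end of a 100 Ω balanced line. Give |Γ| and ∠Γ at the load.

Γ = (Z_L − Z_0)/(Z_L + Z_0) = (80 − j190)/(280 − j190)
|Γ| = 206/338 = 0.609

Γ ≈ 0.609 ∠ -33°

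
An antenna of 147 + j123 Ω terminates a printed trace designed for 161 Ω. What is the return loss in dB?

RL ≈ 8.56 dB

Γ = (-14 + j123)/(308 + j123), |Γ| = 0.373
RL = −20·log₁₀|Γ| = −20·log₁₀(0.373)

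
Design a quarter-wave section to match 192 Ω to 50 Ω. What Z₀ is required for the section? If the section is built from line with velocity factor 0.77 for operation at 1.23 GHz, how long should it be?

Z_qwt ≈ 98 Ω; length ≈ 4.7 cm

Z_qwt = √(Z_0·R_L) = √(50 × 192) = √9600
λ = 0.77·c/f = 0.188 m, so l = λ/4 = 0.047 m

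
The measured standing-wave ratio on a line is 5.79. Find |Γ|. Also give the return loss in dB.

|Γ| ≈ 0.705; return loss ≈ 3.03 dB

|Γ| = (S − 1)/(S + 1) = (5.79 − 1)/(5.79 + 1) = 4.79/6.79
RL = −20·log₁₀|Γ| = −20·log₁₀(0.705)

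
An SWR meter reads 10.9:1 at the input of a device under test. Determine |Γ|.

|Γ| ≈ 0.832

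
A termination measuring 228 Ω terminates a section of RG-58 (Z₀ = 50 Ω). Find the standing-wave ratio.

For a purely resistive load, VSWR = R_L/Z_0 or Z_0/R_L (whichever > 1) = 228/50

VSWR ≈ 4.56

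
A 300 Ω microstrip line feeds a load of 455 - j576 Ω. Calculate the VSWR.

VSWR ≈ 4.38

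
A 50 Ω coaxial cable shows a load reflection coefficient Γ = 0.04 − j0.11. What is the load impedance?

Z_L = Z_0·(1 + Γ)/(1 − Γ) = 50·(1.04 − j0.11)/(0.96 + j0.11)

Z_L ≈ 52.8 − j11.8 Ω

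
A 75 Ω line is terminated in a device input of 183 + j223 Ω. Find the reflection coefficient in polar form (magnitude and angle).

Γ ≈ 0.727 ∠ 23.3°

Γ = (Z_L − Z_0)/(Z_L + Z_0) = (108 + j223)/(258 + j223)
|Γ| = 248/341 = 0.727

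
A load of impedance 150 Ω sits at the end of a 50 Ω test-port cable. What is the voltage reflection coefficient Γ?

Γ = 0.5

Γ = (Z_L − Z_0)/(Z_L + Z_0) = (150 − 50)/(150 + 50) = 100/200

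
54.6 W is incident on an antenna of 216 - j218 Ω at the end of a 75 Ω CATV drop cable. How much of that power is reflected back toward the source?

P_reflected ≈ 27.8 W

|Γ| = |(141 − j218)/(291 − j218)| = 0.714
|Γ|² = 0.51
P_refl = |Γ|²·P_inc = 27.8 W, P_del = (1 − |Γ|²)·P_inc = 26.8 W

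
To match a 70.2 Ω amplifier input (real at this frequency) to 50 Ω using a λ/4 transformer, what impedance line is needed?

Z_qwt = √(Z_0·R_L) = √(50 × 70.2) = √3510

Z_qwt ≈ 59.2 Ω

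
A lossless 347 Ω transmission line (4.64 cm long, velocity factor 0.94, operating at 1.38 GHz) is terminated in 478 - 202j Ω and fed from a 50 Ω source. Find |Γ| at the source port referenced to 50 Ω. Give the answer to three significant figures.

λ = v/f = 0.94·c / 1.38 GHz = 0.204 m
βl = 2π·l/λ = 2π × 0.227 = 81.7°
tan(βl) = 6.89
Z_in = Z_0·(Z_L + jZ_0·tanβl)/(Z_0 + jZ_L·tanβl) = 201 + j55.8 Ω
Γ_s = (Z_in − Z_s)/(Z_in + Z_s) = (151 + j55.8)/(251 + j55.8), |Γ_s| = 0.626

|Γ| ≈ 0.626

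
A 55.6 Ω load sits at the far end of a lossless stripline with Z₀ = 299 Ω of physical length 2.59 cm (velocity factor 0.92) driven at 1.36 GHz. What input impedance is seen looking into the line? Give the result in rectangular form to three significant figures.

λ = v/f = 0.92·c / 1.36 GHz = 0.203 m
βl = 2π·l/λ = 2π × 0.128 = 45.9°
tan(βl) = tan(45.9°) = 1.03
Z_in = Z_0·(Z_L + jZ_0·tanβl)/(Z_0 + jZ_L·tanβl)
     = 299·(55.6 + j309)/(299 + j57.5)

Z_in ≈ 111 + j288 Ω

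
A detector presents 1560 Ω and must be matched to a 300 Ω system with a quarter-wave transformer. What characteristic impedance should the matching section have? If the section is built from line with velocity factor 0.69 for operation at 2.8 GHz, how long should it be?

Z_qwt ≈ 684 Ω; length ≈ 1.85 cm

Z_qwt = √(Z_0·R_L) = √(300 × 1560) = √468000
λ = 0.69·c/f = 0.0739 m, so l = λ/4 = 0.0185 m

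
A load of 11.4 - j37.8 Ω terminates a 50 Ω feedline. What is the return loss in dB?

Γ = (-38.6 − j37.8)/(61.4 − j37.8), |Γ| = 0.749
RL = −20·log₁₀|Γ| = −20·log₁₀(0.749)

RL ≈ 2.51 dB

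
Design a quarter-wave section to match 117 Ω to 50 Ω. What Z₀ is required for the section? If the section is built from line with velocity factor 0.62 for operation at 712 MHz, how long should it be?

Z_qwt ≈ 76.5 Ω; length ≈ 6.53 cm

Z_qwt = √(Z_0·R_L) = √(50 × 117) = √5850
λ = 0.62·c/f = 0.261 m, so l = λ/4 = 0.0653 m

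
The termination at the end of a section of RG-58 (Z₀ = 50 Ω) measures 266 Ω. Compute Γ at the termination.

Γ = 0.684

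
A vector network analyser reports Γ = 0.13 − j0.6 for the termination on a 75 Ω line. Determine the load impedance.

Z_L = Z_0·(1 + Γ)/(1 − Γ) = 75·(1.13 − j0.6)/(0.87 + j0.6)

Z_L ≈ 41.8 − j80.6 Ω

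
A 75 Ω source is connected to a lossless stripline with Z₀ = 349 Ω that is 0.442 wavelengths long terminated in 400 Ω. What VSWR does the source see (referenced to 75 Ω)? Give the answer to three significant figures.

VSWR ≈ 5.17

βl = 2π × 0.442 = 159°
tan(βl) = -0.381
Z_in = Z_0·(Z_L + jZ_0·tanβl)/(Z_0 + jZ_L·tanβl) = 385 + j35.1 Ω
Γ_s = (Z_in − Z_s)/(Z_in + Z_s) = (310 + j35.1)/(460 + j35.1), |Γ_s| = 0.676
VSWR = (1 + |Γ_s|)/(1 − |Γ_s|)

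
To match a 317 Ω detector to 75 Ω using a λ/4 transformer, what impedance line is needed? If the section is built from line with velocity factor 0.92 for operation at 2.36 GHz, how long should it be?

Z_qwt ≈ 154 Ω; length ≈ 2.92 cm

Z_qwt = √(Z_0·R_L) = √(75 × 317) = √23780
λ = 0.92·c/f = 0.117 m, so l = λ/4 = 0.0292 m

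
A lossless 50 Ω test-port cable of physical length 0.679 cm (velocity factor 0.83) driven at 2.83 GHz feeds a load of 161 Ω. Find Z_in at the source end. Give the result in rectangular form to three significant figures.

λ = v/f = 0.83·c / 2.83 GHz = 0.088 m
βl = 2π·l/λ = 2π × 0.0772 = 27.8°
tan(βl) = tan(27.8°) = 0.527
Z_in = Z_0·(Z_L + jZ_0·tanβl)/(Z_0 + jZ_L·tanβl)
     = 50·(161 + j26.3)/(50 + j84.8)

Z_in ≈ 53 − j63.6 Ω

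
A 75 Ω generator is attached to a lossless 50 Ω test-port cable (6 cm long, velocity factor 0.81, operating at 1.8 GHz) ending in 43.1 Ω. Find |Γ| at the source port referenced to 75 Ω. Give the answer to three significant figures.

λ = v/f = 0.81·c / 1.8 GHz = 0.135 m
βl = 2π·l/λ = 2π × 0.444 = 160°
tan(βl) = -0.364
Z_in = Z_0·(Z_L + jZ_0·tanβl)/(Z_0 + jZ_L·tanβl) = 44.4 − j4.26 Ω
Γ_s = (Z_in − Z_s)/(Z_in + Z_s) = (-30.6 − j4.26)/(119 − j4.26), |Γ_s| = 0.258

|Γ| ≈ 0.258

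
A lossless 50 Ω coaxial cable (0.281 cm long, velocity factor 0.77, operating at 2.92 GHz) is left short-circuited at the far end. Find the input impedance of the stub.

Z_in ≈ +j11.3 Ω

λ = v/f = 0.77·c / 2.92 GHz = 0.0791 m
βl = 2π·l/λ = 2π × 0.0355 = 12.8°
tan(βl) = 0.227
For a short-circuited stub, Z_in = jZ_0·tan(βl)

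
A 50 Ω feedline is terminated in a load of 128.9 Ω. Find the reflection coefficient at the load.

Γ = 0.441

Γ = (Z_L − Z_0)/(Z_L + Z_0) = (128.9 − 50)/(128.9 + 50) = 78.9/178.9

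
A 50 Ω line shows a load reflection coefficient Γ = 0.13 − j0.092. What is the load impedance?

Z_L = Z_0·(1 + Γ)/(1 − Γ) = 50·(1.13 − j0.092)/(0.87 + j0.092)

Z_L ≈ 63.7 − j12 Ω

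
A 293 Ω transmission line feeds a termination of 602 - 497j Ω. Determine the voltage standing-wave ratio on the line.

Γ = (Z_L − Z_0)/(Z_L + Z_0) = (309 − j497)/(895 − j497)
|Γ| = 585/1020 = 0.572
VSWR = (1 + |Γ|)/(1 − |Γ|) = 1.57/0.428

VSWR ≈ 3.67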